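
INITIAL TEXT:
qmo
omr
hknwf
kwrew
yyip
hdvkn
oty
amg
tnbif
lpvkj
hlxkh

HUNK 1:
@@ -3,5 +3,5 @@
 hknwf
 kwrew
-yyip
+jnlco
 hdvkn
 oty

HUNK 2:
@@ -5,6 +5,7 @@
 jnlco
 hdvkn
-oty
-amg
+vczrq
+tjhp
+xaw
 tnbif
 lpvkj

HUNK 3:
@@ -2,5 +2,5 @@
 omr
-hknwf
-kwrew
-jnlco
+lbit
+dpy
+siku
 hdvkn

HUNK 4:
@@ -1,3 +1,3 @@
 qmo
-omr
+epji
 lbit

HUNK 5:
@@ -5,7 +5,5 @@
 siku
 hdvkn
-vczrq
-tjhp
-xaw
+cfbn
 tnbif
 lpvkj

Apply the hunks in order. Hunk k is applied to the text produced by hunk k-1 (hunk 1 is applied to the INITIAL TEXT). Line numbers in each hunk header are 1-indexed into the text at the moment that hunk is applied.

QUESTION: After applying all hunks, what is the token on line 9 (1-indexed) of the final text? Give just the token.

Hunk 1: at line 3 remove [yyip] add [jnlco] -> 11 lines: qmo omr hknwf kwrew jnlco hdvkn oty amg tnbif lpvkj hlxkh
Hunk 2: at line 5 remove [oty,amg] add [vczrq,tjhp,xaw] -> 12 lines: qmo omr hknwf kwrew jnlco hdvkn vczrq tjhp xaw tnbif lpvkj hlxkh
Hunk 3: at line 2 remove [hknwf,kwrew,jnlco] add [lbit,dpy,siku] -> 12 lines: qmo omr lbit dpy siku hdvkn vczrq tjhp xaw tnbif lpvkj hlxkh
Hunk 4: at line 1 remove [omr] add [epji] -> 12 lines: qmo epji lbit dpy siku hdvkn vczrq tjhp xaw tnbif lpvkj hlxkh
Hunk 5: at line 5 remove [vczrq,tjhp,xaw] add [cfbn] -> 10 lines: qmo epji lbit dpy siku hdvkn cfbn tnbif lpvkj hlxkh
Final line 9: lpvkj

Answer: lpvkj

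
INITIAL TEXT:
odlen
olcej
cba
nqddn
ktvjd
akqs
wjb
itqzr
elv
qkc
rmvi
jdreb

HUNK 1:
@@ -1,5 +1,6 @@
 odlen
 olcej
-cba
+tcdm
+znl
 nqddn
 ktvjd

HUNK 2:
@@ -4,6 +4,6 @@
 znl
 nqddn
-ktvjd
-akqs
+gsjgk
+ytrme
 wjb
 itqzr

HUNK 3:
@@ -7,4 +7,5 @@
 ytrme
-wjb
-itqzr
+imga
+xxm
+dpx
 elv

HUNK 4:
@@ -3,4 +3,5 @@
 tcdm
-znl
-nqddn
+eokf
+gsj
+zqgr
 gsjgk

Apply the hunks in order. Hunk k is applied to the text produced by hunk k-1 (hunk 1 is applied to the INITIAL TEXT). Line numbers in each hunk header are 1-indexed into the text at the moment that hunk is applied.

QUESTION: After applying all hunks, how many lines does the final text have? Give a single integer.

Answer: 15

Derivation:
Hunk 1: at line 1 remove [cba] add [tcdm,znl] -> 13 lines: odlen olcej tcdm znl nqddn ktvjd akqs wjb itqzr elv qkc rmvi jdreb
Hunk 2: at line 4 remove [ktvjd,akqs] add [gsjgk,ytrme] -> 13 lines: odlen olcej tcdm znl nqddn gsjgk ytrme wjb itqzr elv qkc rmvi jdreb
Hunk 3: at line 7 remove [wjb,itqzr] add [imga,xxm,dpx] -> 14 lines: odlen olcej tcdm znl nqddn gsjgk ytrme imga xxm dpx elv qkc rmvi jdreb
Hunk 4: at line 3 remove [znl,nqddn] add [eokf,gsj,zqgr] -> 15 lines: odlen olcej tcdm eokf gsj zqgr gsjgk ytrme imga xxm dpx elv qkc rmvi jdreb
Final line count: 15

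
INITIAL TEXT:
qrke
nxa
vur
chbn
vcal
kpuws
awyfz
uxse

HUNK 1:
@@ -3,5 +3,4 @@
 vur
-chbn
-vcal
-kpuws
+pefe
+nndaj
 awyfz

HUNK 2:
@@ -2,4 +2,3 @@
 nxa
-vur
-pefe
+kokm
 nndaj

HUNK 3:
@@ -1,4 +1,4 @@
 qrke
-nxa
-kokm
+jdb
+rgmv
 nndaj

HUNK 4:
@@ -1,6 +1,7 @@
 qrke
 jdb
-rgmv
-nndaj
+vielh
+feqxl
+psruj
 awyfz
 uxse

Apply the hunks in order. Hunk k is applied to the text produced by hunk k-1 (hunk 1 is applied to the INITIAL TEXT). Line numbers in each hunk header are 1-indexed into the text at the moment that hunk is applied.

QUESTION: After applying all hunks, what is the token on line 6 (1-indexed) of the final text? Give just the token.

Answer: awyfz

Derivation:
Hunk 1: at line 3 remove [chbn,vcal,kpuws] add [pefe,nndaj] -> 7 lines: qrke nxa vur pefe nndaj awyfz uxse
Hunk 2: at line 2 remove [vur,pefe] add [kokm] -> 6 lines: qrke nxa kokm nndaj awyfz uxse
Hunk 3: at line 1 remove [nxa,kokm] add [jdb,rgmv] -> 6 lines: qrke jdb rgmv nndaj awyfz uxse
Hunk 4: at line 1 remove [rgmv,nndaj] add [vielh,feqxl,psruj] -> 7 lines: qrke jdb vielh feqxl psruj awyfz uxse
Final line 6: awyfz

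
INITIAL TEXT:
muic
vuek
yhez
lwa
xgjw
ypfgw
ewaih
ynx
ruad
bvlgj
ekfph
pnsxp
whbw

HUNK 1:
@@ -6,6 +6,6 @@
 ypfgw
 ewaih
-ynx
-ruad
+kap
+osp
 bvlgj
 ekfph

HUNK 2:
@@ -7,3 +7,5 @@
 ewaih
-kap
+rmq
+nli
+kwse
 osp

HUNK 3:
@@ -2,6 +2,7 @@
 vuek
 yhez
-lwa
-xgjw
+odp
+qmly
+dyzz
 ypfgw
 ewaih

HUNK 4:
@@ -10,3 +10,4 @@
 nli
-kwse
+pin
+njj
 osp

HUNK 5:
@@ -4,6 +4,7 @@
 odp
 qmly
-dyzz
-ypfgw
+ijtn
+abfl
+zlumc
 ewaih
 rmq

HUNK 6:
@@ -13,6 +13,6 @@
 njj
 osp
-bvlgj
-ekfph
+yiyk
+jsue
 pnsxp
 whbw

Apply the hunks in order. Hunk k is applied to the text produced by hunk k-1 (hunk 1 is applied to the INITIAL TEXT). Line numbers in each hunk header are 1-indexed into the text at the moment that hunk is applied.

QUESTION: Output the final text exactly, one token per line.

Answer: muic
vuek
yhez
odp
qmly
ijtn
abfl
zlumc
ewaih
rmq
nli
pin
njj
osp
yiyk
jsue
pnsxp
whbw

Derivation:
Hunk 1: at line 6 remove [ynx,ruad] add [kap,osp] -> 13 lines: muic vuek yhez lwa xgjw ypfgw ewaih kap osp bvlgj ekfph pnsxp whbw
Hunk 2: at line 7 remove [kap] add [rmq,nli,kwse] -> 15 lines: muic vuek yhez lwa xgjw ypfgw ewaih rmq nli kwse osp bvlgj ekfph pnsxp whbw
Hunk 3: at line 2 remove [lwa,xgjw] add [odp,qmly,dyzz] -> 16 lines: muic vuek yhez odp qmly dyzz ypfgw ewaih rmq nli kwse osp bvlgj ekfph pnsxp whbw
Hunk 4: at line 10 remove [kwse] add [pin,njj] -> 17 lines: muic vuek yhez odp qmly dyzz ypfgw ewaih rmq nli pin njj osp bvlgj ekfph pnsxp whbw
Hunk 5: at line 4 remove [dyzz,ypfgw] add [ijtn,abfl,zlumc] -> 18 lines: muic vuek yhez odp qmly ijtn abfl zlumc ewaih rmq nli pin njj osp bvlgj ekfph pnsxp whbw
Hunk 6: at line 13 remove [bvlgj,ekfph] add [yiyk,jsue] -> 18 lines: muic vuek yhez odp qmly ijtn abfl zlumc ewaih rmq nli pin njj osp yiyk jsue pnsxp whbw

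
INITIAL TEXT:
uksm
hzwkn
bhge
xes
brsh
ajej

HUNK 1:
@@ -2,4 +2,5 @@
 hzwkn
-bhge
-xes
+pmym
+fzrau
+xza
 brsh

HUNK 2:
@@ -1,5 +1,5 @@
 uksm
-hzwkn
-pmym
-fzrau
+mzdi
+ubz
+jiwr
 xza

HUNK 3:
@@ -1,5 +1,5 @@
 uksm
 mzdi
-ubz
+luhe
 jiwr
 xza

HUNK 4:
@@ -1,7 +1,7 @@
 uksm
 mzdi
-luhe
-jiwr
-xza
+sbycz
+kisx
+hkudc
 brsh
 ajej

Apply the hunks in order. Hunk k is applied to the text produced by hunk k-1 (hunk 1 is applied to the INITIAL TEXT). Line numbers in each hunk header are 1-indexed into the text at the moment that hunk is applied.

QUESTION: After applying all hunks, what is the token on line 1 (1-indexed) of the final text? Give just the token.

Answer: uksm

Derivation:
Hunk 1: at line 2 remove [bhge,xes] add [pmym,fzrau,xza] -> 7 lines: uksm hzwkn pmym fzrau xza brsh ajej
Hunk 2: at line 1 remove [hzwkn,pmym,fzrau] add [mzdi,ubz,jiwr] -> 7 lines: uksm mzdi ubz jiwr xza brsh ajej
Hunk 3: at line 1 remove [ubz] add [luhe] -> 7 lines: uksm mzdi luhe jiwr xza brsh ajej
Hunk 4: at line 1 remove [luhe,jiwr,xza] add [sbycz,kisx,hkudc] -> 7 lines: uksm mzdi sbycz kisx hkudc brsh ajej
Final line 1: uksm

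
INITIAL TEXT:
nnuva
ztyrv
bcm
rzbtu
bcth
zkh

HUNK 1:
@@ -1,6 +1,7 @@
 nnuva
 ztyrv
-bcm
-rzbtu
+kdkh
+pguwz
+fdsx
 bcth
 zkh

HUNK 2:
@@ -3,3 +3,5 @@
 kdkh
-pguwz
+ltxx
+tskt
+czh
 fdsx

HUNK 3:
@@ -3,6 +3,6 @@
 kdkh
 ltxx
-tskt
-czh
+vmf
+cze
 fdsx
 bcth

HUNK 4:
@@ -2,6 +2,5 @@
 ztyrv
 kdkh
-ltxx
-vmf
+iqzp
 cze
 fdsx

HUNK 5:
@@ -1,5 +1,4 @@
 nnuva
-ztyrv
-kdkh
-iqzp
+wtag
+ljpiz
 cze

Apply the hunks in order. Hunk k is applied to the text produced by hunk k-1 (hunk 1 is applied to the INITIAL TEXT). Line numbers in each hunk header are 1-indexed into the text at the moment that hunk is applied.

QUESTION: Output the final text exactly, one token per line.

Hunk 1: at line 1 remove [bcm,rzbtu] add [kdkh,pguwz,fdsx] -> 7 lines: nnuva ztyrv kdkh pguwz fdsx bcth zkh
Hunk 2: at line 3 remove [pguwz] add [ltxx,tskt,czh] -> 9 lines: nnuva ztyrv kdkh ltxx tskt czh fdsx bcth zkh
Hunk 3: at line 3 remove [tskt,czh] add [vmf,cze] -> 9 lines: nnuva ztyrv kdkh ltxx vmf cze fdsx bcth zkh
Hunk 4: at line 2 remove [ltxx,vmf] add [iqzp] -> 8 lines: nnuva ztyrv kdkh iqzp cze fdsx bcth zkh
Hunk 5: at line 1 remove [ztyrv,kdkh,iqzp] add [wtag,ljpiz] -> 7 lines: nnuva wtag ljpiz cze fdsx bcth zkh

Answer: nnuva
wtag
ljpiz
cze
fdsx
bcth
zkh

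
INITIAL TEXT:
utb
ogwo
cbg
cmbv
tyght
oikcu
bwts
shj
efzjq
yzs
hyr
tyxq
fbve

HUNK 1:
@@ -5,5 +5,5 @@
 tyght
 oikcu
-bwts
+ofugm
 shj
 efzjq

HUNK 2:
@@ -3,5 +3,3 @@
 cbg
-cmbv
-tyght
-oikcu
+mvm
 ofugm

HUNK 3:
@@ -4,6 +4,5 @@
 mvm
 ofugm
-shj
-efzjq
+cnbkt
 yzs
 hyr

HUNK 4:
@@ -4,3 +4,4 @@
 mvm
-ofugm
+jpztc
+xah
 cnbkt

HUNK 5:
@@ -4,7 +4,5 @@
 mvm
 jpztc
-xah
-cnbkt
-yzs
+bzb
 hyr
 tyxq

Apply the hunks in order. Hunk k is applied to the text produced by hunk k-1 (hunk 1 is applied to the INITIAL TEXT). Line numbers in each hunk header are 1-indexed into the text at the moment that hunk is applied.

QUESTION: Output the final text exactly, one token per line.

Answer: utb
ogwo
cbg
mvm
jpztc
bzb
hyr
tyxq
fbve

Derivation:
Hunk 1: at line 5 remove [bwts] add [ofugm] -> 13 lines: utb ogwo cbg cmbv tyght oikcu ofugm shj efzjq yzs hyr tyxq fbve
Hunk 2: at line 3 remove [cmbv,tyght,oikcu] add [mvm] -> 11 lines: utb ogwo cbg mvm ofugm shj efzjq yzs hyr tyxq fbve
Hunk 3: at line 4 remove [shj,efzjq] add [cnbkt] -> 10 lines: utb ogwo cbg mvm ofugm cnbkt yzs hyr tyxq fbve
Hunk 4: at line 4 remove [ofugm] add [jpztc,xah] -> 11 lines: utb ogwo cbg mvm jpztc xah cnbkt yzs hyr tyxq fbve
Hunk 5: at line 4 remove [xah,cnbkt,yzs] add [bzb] -> 9 lines: utb ogwo cbg mvm jpztc bzb hyr tyxq fbve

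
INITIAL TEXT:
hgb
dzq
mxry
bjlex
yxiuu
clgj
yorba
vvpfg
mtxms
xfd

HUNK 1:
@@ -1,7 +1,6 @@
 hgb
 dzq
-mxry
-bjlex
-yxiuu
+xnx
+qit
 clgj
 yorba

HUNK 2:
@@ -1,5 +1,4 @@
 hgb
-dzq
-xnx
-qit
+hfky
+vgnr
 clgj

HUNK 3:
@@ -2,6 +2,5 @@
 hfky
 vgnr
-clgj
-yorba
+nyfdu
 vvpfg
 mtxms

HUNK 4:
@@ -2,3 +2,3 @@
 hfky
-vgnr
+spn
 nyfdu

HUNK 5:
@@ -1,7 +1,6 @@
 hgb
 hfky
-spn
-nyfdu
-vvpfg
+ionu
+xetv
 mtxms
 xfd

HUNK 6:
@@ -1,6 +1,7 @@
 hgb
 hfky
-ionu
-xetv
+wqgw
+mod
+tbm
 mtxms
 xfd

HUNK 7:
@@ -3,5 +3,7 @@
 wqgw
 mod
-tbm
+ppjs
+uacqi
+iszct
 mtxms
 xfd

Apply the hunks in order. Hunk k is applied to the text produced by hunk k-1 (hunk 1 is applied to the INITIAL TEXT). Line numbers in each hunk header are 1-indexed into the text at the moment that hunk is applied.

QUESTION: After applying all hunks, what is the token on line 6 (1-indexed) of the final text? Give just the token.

Hunk 1: at line 1 remove [mxry,bjlex,yxiuu] add [xnx,qit] -> 9 lines: hgb dzq xnx qit clgj yorba vvpfg mtxms xfd
Hunk 2: at line 1 remove [dzq,xnx,qit] add [hfky,vgnr] -> 8 lines: hgb hfky vgnr clgj yorba vvpfg mtxms xfd
Hunk 3: at line 2 remove [clgj,yorba] add [nyfdu] -> 7 lines: hgb hfky vgnr nyfdu vvpfg mtxms xfd
Hunk 4: at line 2 remove [vgnr] add [spn] -> 7 lines: hgb hfky spn nyfdu vvpfg mtxms xfd
Hunk 5: at line 1 remove [spn,nyfdu,vvpfg] add [ionu,xetv] -> 6 lines: hgb hfky ionu xetv mtxms xfd
Hunk 6: at line 1 remove [ionu,xetv] add [wqgw,mod,tbm] -> 7 lines: hgb hfky wqgw mod tbm mtxms xfd
Hunk 7: at line 3 remove [tbm] add [ppjs,uacqi,iszct] -> 9 lines: hgb hfky wqgw mod ppjs uacqi iszct mtxms xfd
Final line 6: uacqi

Answer: uacqi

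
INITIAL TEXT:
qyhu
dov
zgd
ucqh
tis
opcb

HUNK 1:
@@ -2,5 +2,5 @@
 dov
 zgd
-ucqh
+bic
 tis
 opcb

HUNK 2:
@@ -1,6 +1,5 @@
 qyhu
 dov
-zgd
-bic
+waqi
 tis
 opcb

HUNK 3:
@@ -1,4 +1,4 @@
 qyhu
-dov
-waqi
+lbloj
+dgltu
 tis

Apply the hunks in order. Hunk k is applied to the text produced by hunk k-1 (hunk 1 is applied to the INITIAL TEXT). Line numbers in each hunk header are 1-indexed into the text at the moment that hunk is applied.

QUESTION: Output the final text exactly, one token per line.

Answer: qyhu
lbloj
dgltu
tis
opcb

Derivation:
Hunk 1: at line 2 remove [ucqh] add [bic] -> 6 lines: qyhu dov zgd bic tis opcb
Hunk 2: at line 1 remove [zgd,bic] add [waqi] -> 5 lines: qyhu dov waqi tis opcb
Hunk 3: at line 1 remove [dov,waqi] add [lbloj,dgltu] -> 5 lines: qyhu lbloj dgltu tis opcb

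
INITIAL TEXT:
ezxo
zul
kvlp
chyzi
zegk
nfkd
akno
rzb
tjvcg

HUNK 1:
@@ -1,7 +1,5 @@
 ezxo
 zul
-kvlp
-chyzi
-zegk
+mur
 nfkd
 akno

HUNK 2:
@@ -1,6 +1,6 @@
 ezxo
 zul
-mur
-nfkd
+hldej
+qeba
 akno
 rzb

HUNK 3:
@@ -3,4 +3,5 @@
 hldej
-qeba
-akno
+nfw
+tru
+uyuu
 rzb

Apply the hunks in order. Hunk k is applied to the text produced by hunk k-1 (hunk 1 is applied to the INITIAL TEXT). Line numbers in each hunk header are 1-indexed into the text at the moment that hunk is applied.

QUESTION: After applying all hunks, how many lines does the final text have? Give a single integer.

Hunk 1: at line 1 remove [kvlp,chyzi,zegk] add [mur] -> 7 lines: ezxo zul mur nfkd akno rzb tjvcg
Hunk 2: at line 1 remove [mur,nfkd] add [hldej,qeba] -> 7 lines: ezxo zul hldej qeba akno rzb tjvcg
Hunk 3: at line 3 remove [qeba,akno] add [nfw,tru,uyuu] -> 8 lines: ezxo zul hldej nfw tru uyuu rzb tjvcg
Final line count: 8

Answer: 8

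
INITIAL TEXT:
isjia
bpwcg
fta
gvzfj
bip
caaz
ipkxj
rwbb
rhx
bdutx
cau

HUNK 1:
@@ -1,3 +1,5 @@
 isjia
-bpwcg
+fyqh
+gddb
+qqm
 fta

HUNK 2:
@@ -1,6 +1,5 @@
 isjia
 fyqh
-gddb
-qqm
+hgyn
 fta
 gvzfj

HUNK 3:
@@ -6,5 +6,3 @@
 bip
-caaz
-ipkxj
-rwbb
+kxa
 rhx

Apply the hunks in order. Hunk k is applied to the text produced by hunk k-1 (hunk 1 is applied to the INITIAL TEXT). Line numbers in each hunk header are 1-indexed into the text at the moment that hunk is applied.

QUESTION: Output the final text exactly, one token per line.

Hunk 1: at line 1 remove [bpwcg] add [fyqh,gddb,qqm] -> 13 lines: isjia fyqh gddb qqm fta gvzfj bip caaz ipkxj rwbb rhx bdutx cau
Hunk 2: at line 1 remove [gddb,qqm] add [hgyn] -> 12 lines: isjia fyqh hgyn fta gvzfj bip caaz ipkxj rwbb rhx bdutx cau
Hunk 3: at line 6 remove [caaz,ipkxj,rwbb] add [kxa] -> 10 lines: isjia fyqh hgyn fta gvzfj bip kxa rhx bdutx cau

Answer: isjia
fyqh
hgyn
fta
gvzfj
bip
kxa
rhx
bdutx
cau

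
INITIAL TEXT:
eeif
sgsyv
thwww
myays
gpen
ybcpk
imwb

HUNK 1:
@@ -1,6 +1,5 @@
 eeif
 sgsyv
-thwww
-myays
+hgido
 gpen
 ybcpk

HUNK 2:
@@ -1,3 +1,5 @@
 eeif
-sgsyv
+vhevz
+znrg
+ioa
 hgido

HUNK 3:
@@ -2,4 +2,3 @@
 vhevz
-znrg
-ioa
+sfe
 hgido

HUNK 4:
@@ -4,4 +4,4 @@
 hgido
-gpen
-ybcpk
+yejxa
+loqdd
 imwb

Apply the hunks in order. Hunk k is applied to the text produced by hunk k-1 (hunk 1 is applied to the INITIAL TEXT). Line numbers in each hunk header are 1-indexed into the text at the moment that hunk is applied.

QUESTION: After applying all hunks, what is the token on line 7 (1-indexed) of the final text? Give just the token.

Answer: imwb

Derivation:
Hunk 1: at line 1 remove [thwww,myays] add [hgido] -> 6 lines: eeif sgsyv hgido gpen ybcpk imwb
Hunk 2: at line 1 remove [sgsyv] add [vhevz,znrg,ioa] -> 8 lines: eeif vhevz znrg ioa hgido gpen ybcpk imwb
Hunk 3: at line 2 remove [znrg,ioa] add [sfe] -> 7 lines: eeif vhevz sfe hgido gpen ybcpk imwb
Hunk 4: at line 4 remove [gpen,ybcpk] add [yejxa,loqdd] -> 7 lines: eeif vhevz sfe hgido yejxa loqdd imwb
Final line 7: imwb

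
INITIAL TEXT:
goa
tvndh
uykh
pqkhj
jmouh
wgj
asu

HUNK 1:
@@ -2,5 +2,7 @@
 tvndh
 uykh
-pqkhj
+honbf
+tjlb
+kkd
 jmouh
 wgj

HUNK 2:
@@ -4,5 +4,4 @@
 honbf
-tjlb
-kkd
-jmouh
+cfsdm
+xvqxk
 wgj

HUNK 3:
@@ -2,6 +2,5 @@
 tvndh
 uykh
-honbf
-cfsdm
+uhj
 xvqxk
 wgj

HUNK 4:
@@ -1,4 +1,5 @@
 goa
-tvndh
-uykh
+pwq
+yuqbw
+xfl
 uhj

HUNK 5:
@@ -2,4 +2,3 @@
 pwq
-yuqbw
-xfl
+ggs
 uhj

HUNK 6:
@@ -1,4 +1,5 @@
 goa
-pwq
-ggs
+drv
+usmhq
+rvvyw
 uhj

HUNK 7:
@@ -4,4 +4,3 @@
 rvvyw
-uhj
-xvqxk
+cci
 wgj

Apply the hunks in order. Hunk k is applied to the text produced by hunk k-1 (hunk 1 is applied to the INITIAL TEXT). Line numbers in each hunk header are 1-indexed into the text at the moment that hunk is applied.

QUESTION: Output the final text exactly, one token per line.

Hunk 1: at line 2 remove [pqkhj] add [honbf,tjlb,kkd] -> 9 lines: goa tvndh uykh honbf tjlb kkd jmouh wgj asu
Hunk 2: at line 4 remove [tjlb,kkd,jmouh] add [cfsdm,xvqxk] -> 8 lines: goa tvndh uykh honbf cfsdm xvqxk wgj asu
Hunk 3: at line 2 remove [honbf,cfsdm] add [uhj] -> 7 lines: goa tvndh uykh uhj xvqxk wgj asu
Hunk 4: at line 1 remove [tvndh,uykh] add [pwq,yuqbw,xfl] -> 8 lines: goa pwq yuqbw xfl uhj xvqxk wgj asu
Hunk 5: at line 2 remove [yuqbw,xfl] add [ggs] -> 7 lines: goa pwq ggs uhj xvqxk wgj asu
Hunk 6: at line 1 remove [pwq,ggs] add [drv,usmhq,rvvyw] -> 8 lines: goa drv usmhq rvvyw uhj xvqxk wgj asu
Hunk 7: at line 4 remove [uhj,xvqxk] add [cci] -> 7 lines: goa drv usmhq rvvyw cci wgj asu

Answer: goa
drv
usmhq
rvvyw
cci
wgj
asu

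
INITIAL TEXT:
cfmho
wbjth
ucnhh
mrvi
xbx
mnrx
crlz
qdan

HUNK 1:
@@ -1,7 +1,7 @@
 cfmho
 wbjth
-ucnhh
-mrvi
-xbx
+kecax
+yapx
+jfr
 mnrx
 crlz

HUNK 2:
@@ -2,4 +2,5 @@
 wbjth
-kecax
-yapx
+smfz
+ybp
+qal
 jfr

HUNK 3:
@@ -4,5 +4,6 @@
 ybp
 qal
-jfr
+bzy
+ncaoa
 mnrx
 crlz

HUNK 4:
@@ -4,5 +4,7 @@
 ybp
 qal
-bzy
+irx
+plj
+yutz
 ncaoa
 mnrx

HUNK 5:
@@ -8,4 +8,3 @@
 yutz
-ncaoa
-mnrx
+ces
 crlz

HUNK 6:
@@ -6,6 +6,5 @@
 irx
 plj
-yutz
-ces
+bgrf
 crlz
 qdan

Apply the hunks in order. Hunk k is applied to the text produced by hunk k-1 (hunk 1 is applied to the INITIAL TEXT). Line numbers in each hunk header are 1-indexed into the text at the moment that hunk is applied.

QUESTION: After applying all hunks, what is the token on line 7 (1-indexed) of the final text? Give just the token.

Answer: plj

Derivation:
Hunk 1: at line 1 remove [ucnhh,mrvi,xbx] add [kecax,yapx,jfr] -> 8 lines: cfmho wbjth kecax yapx jfr mnrx crlz qdan
Hunk 2: at line 2 remove [kecax,yapx] add [smfz,ybp,qal] -> 9 lines: cfmho wbjth smfz ybp qal jfr mnrx crlz qdan
Hunk 3: at line 4 remove [jfr] add [bzy,ncaoa] -> 10 lines: cfmho wbjth smfz ybp qal bzy ncaoa mnrx crlz qdan
Hunk 4: at line 4 remove [bzy] add [irx,plj,yutz] -> 12 lines: cfmho wbjth smfz ybp qal irx plj yutz ncaoa mnrx crlz qdan
Hunk 5: at line 8 remove [ncaoa,mnrx] add [ces] -> 11 lines: cfmho wbjth smfz ybp qal irx plj yutz ces crlz qdan
Hunk 6: at line 6 remove [yutz,ces] add [bgrf] -> 10 lines: cfmho wbjth smfz ybp qal irx plj bgrf crlz qdan
Final line 7: plj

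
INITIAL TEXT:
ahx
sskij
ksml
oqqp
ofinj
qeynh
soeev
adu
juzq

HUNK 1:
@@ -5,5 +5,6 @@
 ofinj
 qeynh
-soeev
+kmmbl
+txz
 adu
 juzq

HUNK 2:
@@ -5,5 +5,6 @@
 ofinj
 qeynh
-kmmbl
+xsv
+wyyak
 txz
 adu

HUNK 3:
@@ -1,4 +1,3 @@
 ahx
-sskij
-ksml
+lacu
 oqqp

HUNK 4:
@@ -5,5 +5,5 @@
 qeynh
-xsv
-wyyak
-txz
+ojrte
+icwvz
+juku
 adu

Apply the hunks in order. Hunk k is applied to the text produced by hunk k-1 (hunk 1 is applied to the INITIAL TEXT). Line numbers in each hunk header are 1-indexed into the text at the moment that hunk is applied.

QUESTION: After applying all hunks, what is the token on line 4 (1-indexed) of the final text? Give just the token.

Answer: ofinj

Derivation:
Hunk 1: at line 5 remove [soeev] add [kmmbl,txz] -> 10 lines: ahx sskij ksml oqqp ofinj qeynh kmmbl txz adu juzq
Hunk 2: at line 5 remove [kmmbl] add [xsv,wyyak] -> 11 lines: ahx sskij ksml oqqp ofinj qeynh xsv wyyak txz adu juzq
Hunk 3: at line 1 remove [sskij,ksml] add [lacu] -> 10 lines: ahx lacu oqqp ofinj qeynh xsv wyyak txz adu juzq
Hunk 4: at line 5 remove [xsv,wyyak,txz] add [ojrte,icwvz,juku] -> 10 lines: ahx lacu oqqp ofinj qeynh ojrte icwvz juku adu juzq
Final line 4: ofinj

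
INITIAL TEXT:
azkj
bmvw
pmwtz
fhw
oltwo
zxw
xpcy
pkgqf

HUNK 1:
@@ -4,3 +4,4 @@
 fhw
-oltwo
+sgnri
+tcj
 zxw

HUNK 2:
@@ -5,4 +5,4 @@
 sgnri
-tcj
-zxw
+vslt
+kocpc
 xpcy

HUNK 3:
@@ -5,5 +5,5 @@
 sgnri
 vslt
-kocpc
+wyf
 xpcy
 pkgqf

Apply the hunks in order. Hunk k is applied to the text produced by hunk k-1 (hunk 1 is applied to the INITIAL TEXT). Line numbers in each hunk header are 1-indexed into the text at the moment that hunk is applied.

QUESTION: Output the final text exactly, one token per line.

Hunk 1: at line 4 remove [oltwo] add [sgnri,tcj] -> 9 lines: azkj bmvw pmwtz fhw sgnri tcj zxw xpcy pkgqf
Hunk 2: at line 5 remove [tcj,zxw] add [vslt,kocpc] -> 9 lines: azkj bmvw pmwtz fhw sgnri vslt kocpc xpcy pkgqf
Hunk 3: at line 5 remove [kocpc] add [wyf] -> 9 lines: azkj bmvw pmwtz fhw sgnri vslt wyf xpcy pkgqf

Answer: azkj
bmvw
pmwtz
fhw
sgnri
vslt
wyf
xpcy
pkgqf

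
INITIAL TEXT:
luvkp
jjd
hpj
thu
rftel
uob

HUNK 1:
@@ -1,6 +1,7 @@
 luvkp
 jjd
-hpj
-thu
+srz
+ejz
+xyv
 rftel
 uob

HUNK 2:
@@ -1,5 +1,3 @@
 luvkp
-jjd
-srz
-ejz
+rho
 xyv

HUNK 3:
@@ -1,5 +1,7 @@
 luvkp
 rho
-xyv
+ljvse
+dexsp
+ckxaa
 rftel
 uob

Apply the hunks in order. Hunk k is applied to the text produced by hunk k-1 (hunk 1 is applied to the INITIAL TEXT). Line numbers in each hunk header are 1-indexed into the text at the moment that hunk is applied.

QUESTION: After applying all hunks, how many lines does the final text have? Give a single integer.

Answer: 7

Derivation:
Hunk 1: at line 1 remove [hpj,thu] add [srz,ejz,xyv] -> 7 lines: luvkp jjd srz ejz xyv rftel uob
Hunk 2: at line 1 remove [jjd,srz,ejz] add [rho] -> 5 lines: luvkp rho xyv rftel uob
Hunk 3: at line 1 remove [xyv] add [ljvse,dexsp,ckxaa] -> 7 lines: luvkp rho ljvse dexsp ckxaa rftel uob
Final line count: 7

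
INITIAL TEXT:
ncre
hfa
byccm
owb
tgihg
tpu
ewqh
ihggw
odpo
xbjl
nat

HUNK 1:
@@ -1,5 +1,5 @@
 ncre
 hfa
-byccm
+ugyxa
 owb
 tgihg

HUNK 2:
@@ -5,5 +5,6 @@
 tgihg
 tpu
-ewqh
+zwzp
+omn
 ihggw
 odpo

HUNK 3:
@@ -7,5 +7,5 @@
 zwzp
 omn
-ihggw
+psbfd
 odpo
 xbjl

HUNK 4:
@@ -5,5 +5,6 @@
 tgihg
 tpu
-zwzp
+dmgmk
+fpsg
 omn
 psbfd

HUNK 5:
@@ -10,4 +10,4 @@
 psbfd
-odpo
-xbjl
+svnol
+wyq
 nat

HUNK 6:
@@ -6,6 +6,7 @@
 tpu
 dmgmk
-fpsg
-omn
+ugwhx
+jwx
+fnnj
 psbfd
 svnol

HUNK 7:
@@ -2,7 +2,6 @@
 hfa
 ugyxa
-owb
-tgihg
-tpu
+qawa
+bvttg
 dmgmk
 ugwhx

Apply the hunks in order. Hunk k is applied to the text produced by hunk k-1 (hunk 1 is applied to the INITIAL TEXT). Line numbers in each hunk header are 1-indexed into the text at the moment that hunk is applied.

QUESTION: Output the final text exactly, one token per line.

Hunk 1: at line 1 remove [byccm] add [ugyxa] -> 11 lines: ncre hfa ugyxa owb tgihg tpu ewqh ihggw odpo xbjl nat
Hunk 2: at line 5 remove [ewqh] add [zwzp,omn] -> 12 lines: ncre hfa ugyxa owb tgihg tpu zwzp omn ihggw odpo xbjl nat
Hunk 3: at line 7 remove [ihggw] add [psbfd] -> 12 lines: ncre hfa ugyxa owb tgihg tpu zwzp omn psbfd odpo xbjl nat
Hunk 4: at line 5 remove [zwzp] add [dmgmk,fpsg] -> 13 lines: ncre hfa ugyxa owb tgihg tpu dmgmk fpsg omn psbfd odpo xbjl nat
Hunk 5: at line 10 remove [odpo,xbjl] add [svnol,wyq] -> 13 lines: ncre hfa ugyxa owb tgihg tpu dmgmk fpsg omn psbfd svnol wyq nat
Hunk 6: at line 6 remove [fpsg,omn] add [ugwhx,jwx,fnnj] -> 14 lines: ncre hfa ugyxa owb tgihg tpu dmgmk ugwhx jwx fnnj psbfd svnol wyq nat
Hunk 7: at line 2 remove [owb,tgihg,tpu] add [qawa,bvttg] -> 13 lines: ncre hfa ugyxa qawa bvttg dmgmk ugwhx jwx fnnj psbfd svnol wyq nat

Answer: ncre
hfa
ugyxa
qawa
bvttg
dmgmk
ugwhx
jwx
fnnj
psbfd
svnol
wyq
nat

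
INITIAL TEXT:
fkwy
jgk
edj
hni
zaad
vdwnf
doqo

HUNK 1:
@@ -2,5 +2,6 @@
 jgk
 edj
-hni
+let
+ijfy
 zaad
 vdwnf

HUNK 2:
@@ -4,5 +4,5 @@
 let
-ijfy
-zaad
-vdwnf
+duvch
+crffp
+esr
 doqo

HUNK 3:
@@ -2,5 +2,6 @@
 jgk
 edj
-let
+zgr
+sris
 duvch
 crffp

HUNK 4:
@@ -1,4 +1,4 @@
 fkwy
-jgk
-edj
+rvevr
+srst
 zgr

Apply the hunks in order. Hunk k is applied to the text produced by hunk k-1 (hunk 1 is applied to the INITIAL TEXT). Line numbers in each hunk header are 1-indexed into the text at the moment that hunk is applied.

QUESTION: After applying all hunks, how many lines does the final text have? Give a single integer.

Answer: 9

Derivation:
Hunk 1: at line 2 remove [hni] add [let,ijfy] -> 8 lines: fkwy jgk edj let ijfy zaad vdwnf doqo
Hunk 2: at line 4 remove [ijfy,zaad,vdwnf] add [duvch,crffp,esr] -> 8 lines: fkwy jgk edj let duvch crffp esr doqo
Hunk 3: at line 2 remove [let] add [zgr,sris] -> 9 lines: fkwy jgk edj zgr sris duvch crffp esr doqo
Hunk 4: at line 1 remove [jgk,edj] add [rvevr,srst] -> 9 lines: fkwy rvevr srst zgr sris duvch crffp esr doqo
Final line count: 9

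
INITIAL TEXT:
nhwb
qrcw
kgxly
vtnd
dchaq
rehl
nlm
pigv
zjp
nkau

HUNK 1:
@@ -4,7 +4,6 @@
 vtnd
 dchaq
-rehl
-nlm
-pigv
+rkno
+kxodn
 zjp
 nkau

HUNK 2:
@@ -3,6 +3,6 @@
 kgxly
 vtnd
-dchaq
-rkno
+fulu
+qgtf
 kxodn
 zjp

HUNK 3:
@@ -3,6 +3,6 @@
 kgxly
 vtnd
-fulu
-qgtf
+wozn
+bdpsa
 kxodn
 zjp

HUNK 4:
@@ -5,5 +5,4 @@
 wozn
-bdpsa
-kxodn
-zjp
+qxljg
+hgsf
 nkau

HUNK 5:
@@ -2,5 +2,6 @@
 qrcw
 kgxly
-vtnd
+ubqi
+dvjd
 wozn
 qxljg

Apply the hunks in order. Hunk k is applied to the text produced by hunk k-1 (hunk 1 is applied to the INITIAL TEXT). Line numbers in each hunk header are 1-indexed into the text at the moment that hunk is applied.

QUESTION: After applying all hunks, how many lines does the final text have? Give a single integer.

Hunk 1: at line 4 remove [rehl,nlm,pigv] add [rkno,kxodn] -> 9 lines: nhwb qrcw kgxly vtnd dchaq rkno kxodn zjp nkau
Hunk 2: at line 3 remove [dchaq,rkno] add [fulu,qgtf] -> 9 lines: nhwb qrcw kgxly vtnd fulu qgtf kxodn zjp nkau
Hunk 3: at line 3 remove [fulu,qgtf] add [wozn,bdpsa] -> 9 lines: nhwb qrcw kgxly vtnd wozn bdpsa kxodn zjp nkau
Hunk 4: at line 5 remove [bdpsa,kxodn,zjp] add [qxljg,hgsf] -> 8 lines: nhwb qrcw kgxly vtnd wozn qxljg hgsf nkau
Hunk 5: at line 2 remove [vtnd] add [ubqi,dvjd] -> 9 lines: nhwb qrcw kgxly ubqi dvjd wozn qxljg hgsf nkau
Final line count: 9

Answer: 9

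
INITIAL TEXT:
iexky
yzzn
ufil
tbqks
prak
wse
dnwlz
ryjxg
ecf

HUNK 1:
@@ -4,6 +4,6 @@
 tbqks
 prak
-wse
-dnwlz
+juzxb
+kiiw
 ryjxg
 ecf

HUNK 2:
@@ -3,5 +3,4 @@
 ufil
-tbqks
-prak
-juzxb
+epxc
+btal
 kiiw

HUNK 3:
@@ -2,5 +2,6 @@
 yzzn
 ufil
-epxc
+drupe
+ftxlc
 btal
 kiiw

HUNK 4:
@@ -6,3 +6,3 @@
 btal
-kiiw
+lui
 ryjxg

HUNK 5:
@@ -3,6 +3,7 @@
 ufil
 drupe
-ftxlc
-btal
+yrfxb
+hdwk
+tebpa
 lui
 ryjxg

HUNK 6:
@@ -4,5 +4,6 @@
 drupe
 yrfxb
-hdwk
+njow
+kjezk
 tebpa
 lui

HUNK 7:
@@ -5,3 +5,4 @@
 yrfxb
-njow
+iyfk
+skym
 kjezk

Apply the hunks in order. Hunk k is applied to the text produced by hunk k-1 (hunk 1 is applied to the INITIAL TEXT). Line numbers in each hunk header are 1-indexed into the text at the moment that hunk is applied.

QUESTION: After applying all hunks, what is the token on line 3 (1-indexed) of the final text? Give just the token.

Hunk 1: at line 4 remove [wse,dnwlz] add [juzxb,kiiw] -> 9 lines: iexky yzzn ufil tbqks prak juzxb kiiw ryjxg ecf
Hunk 2: at line 3 remove [tbqks,prak,juzxb] add [epxc,btal] -> 8 lines: iexky yzzn ufil epxc btal kiiw ryjxg ecf
Hunk 3: at line 2 remove [epxc] add [drupe,ftxlc] -> 9 lines: iexky yzzn ufil drupe ftxlc btal kiiw ryjxg ecf
Hunk 4: at line 6 remove [kiiw] add [lui] -> 9 lines: iexky yzzn ufil drupe ftxlc btal lui ryjxg ecf
Hunk 5: at line 3 remove [ftxlc,btal] add [yrfxb,hdwk,tebpa] -> 10 lines: iexky yzzn ufil drupe yrfxb hdwk tebpa lui ryjxg ecf
Hunk 6: at line 4 remove [hdwk] add [njow,kjezk] -> 11 lines: iexky yzzn ufil drupe yrfxb njow kjezk tebpa lui ryjxg ecf
Hunk 7: at line 5 remove [njow] add [iyfk,skym] -> 12 lines: iexky yzzn ufil drupe yrfxb iyfk skym kjezk tebpa lui ryjxg ecf
Final line 3: ufil

Answer: ufil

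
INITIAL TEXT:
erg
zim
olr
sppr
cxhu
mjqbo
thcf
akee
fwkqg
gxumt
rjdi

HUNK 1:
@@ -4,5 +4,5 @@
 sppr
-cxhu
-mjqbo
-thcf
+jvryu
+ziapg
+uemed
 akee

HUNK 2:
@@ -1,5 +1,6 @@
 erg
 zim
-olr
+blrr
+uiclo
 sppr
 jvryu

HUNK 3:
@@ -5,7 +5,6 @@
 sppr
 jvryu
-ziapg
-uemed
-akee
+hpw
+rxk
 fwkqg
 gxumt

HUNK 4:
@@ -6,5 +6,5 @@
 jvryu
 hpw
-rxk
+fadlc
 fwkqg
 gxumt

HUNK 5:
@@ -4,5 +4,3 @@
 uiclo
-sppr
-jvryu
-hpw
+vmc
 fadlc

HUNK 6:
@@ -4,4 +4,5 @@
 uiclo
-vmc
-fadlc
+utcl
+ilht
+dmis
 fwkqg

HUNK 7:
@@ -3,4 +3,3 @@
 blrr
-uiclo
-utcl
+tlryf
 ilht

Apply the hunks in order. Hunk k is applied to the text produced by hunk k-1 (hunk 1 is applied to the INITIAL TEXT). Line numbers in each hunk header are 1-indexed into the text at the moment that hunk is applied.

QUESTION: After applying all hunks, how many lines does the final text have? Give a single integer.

Hunk 1: at line 4 remove [cxhu,mjqbo,thcf] add [jvryu,ziapg,uemed] -> 11 lines: erg zim olr sppr jvryu ziapg uemed akee fwkqg gxumt rjdi
Hunk 2: at line 1 remove [olr] add [blrr,uiclo] -> 12 lines: erg zim blrr uiclo sppr jvryu ziapg uemed akee fwkqg gxumt rjdi
Hunk 3: at line 5 remove [ziapg,uemed,akee] add [hpw,rxk] -> 11 lines: erg zim blrr uiclo sppr jvryu hpw rxk fwkqg gxumt rjdi
Hunk 4: at line 6 remove [rxk] add [fadlc] -> 11 lines: erg zim blrr uiclo sppr jvryu hpw fadlc fwkqg gxumt rjdi
Hunk 5: at line 4 remove [sppr,jvryu,hpw] add [vmc] -> 9 lines: erg zim blrr uiclo vmc fadlc fwkqg gxumt rjdi
Hunk 6: at line 4 remove [vmc,fadlc] add [utcl,ilht,dmis] -> 10 lines: erg zim blrr uiclo utcl ilht dmis fwkqg gxumt rjdi
Hunk 7: at line 3 remove [uiclo,utcl] add [tlryf] -> 9 lines: erg zim blrr tlryf ilht dmis fwkqg gxumt rjdi
Final line count: 9

Answer: 9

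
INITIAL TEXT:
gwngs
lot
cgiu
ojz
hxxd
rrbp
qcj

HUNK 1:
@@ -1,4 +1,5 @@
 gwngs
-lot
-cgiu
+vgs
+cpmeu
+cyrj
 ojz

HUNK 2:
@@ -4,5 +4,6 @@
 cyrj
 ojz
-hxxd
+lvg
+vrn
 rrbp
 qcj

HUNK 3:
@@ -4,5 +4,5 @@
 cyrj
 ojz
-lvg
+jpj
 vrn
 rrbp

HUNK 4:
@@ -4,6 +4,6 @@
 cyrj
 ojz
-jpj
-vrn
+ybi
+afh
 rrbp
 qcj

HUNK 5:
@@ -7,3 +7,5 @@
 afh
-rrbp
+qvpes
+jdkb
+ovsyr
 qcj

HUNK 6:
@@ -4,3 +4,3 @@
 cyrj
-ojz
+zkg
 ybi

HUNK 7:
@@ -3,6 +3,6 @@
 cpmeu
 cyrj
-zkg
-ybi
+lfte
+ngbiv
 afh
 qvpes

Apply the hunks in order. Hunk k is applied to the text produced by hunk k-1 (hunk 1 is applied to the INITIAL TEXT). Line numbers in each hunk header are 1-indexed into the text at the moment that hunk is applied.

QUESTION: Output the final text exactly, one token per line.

Hunk 1: at line 1 remove [lot,cgiu] add [vgs,cpmeu,cyrj] -> 8 lines: gwngs vgs cpmeu cyrj ojz hxxd rrbp qcj
Hunk 2: at line 4 remove [hxxd] add [lvg,vrn] -> 9 lines: gwngs vgs cpmeu cyrj ojz lvg vrn rrbp qcj
Hunk 3: at line 4 remove [lvg] add [jpj] -> 9 lines: gwngs vgs cpmeu cyrj ojz jpj vrn rrbp qcj
Hunk 4: at line 4 remove [jpj,vrn] add [ybi,afh] -> 9 lines: gwngs vgs cpmeu cyrj ojz ybi afh rrbp qcj
Hunk 5: at line 7 remove [rrbp] add [qvpes,jdkb,ovsyr] -> 11 lines: gwngs vgs cpmeu cyrj ojz ybi afh qvpes jdkb ovsyr qcj
Hunk 6: at line 4 remove [ojz] add [zkg] -> 11 lines: gwngs vgs cpmeu cyrj zkg ybi afh qvpes jdkb ovsyr qcj
Hunk 7: at line 3 remove [zkg,ybi] add [lfte,ngbiv] -> 11 lines: gwngs vgs cpmeu cyrj lfte ngbiv afh qvpes jdkb ovsyr qcj

Answer: gwngs
vgs
cpmeu
cyrj
lfte
ngbiv
afh
qvpes
jdkb
ovsyr
qcj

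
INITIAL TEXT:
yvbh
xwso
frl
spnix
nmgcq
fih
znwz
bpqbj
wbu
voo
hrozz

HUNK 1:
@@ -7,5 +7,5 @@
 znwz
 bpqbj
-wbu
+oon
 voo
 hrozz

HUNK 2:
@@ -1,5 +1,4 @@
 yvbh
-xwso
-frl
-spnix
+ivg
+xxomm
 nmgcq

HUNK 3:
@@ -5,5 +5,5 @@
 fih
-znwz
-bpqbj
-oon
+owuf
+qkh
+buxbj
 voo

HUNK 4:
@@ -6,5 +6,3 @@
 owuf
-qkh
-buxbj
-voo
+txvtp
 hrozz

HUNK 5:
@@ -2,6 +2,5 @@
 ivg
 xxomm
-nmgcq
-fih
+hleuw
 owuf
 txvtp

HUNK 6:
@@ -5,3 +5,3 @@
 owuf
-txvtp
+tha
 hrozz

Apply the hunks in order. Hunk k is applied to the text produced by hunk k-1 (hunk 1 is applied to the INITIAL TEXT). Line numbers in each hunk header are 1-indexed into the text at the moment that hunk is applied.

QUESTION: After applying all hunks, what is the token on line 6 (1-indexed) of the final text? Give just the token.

Answer: tha

Derivation:
Hunk 1: at line 7 remove [wbu] add [oon] -> 11 lines: yvbh xwso frl spnix nmgcq fih znwz bpqbj oon voo hrozz
Hunk 2: at line 1 remove [xwso,frl,spnix] add [ivg,xxomm] -> 10 lines: yvbh ivg xxomm nmgcq fih znwz bpqbj oon voo hrozz
Hunk 3: at line 5 remove [znwz,bpqbj,oon] add [owuf,qkh,buxbj] -> 10 lines: yvbh ivg xxomm nmgcq fih owuf qkh buxbj voo hrozz
Hunk 4: at line 6 remove [qkh,buxbj,voo] add [txvtp] -> 8 lines: yvbh ivg xxomm nmgcq fih owuf txvtp hrozz
Hunk 5: at line 2 remove [nmgcq,fih] add [hleuw] -> 7 lines: yvbh ivg xxomm hleuw owuf txvtp hrozz
Hunk 6: at line 5 remove [txvtp] add [tha] -> 7 lines: yvbh ivg xxomm hleuw owuf tha hrozz
Final line 6: tha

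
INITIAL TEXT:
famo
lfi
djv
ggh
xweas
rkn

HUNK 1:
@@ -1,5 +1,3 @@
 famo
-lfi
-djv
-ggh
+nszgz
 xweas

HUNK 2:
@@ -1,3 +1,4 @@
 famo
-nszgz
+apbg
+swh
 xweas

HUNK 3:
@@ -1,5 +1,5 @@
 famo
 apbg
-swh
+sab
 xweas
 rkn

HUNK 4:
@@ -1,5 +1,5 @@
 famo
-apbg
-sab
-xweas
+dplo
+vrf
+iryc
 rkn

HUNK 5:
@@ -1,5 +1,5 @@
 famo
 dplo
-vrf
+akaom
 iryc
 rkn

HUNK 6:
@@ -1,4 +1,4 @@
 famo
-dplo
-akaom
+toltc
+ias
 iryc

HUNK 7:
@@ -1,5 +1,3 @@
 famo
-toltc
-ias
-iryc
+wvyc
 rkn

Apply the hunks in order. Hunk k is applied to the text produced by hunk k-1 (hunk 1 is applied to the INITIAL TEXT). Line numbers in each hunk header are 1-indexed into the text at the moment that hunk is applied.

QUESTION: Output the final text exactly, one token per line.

Answer: famo
wvyc
rkn

Derivation:
Hunk 1: at line 1 remove [lfi,djv,ggh] add [nszgz] -> 4 lines: famo nszgz xweas rkn
Hunk 2: at line 1 remove [nszgz] add [apbg,swh] -> 5 lines: famo apbg swh xweas rkn
Hunk 3: at line 1 remove [swh] add [sab] -> 5 lines: famo apbg sab xweas rkn
Hunk 4: at line 1 remove [apbg,sab,xweas] add [dplo,vrf,iryc] -> 5 lines: famo dplo vrf iryc rkn
Hunk 5: at line 1 remove [vrf] add [akaom] -> 5 lines: famo dplo akaom iryc rkn
Hunk 6: at line 1 remove [dplo,akaom] add [toltc,ias] -> 5 lines: famo toltc ias iryc rkn
Hunk 7: at line 1 remove [toltc,ias,iryc] add [wvyc] -> 3 lines: famo wvyc rkn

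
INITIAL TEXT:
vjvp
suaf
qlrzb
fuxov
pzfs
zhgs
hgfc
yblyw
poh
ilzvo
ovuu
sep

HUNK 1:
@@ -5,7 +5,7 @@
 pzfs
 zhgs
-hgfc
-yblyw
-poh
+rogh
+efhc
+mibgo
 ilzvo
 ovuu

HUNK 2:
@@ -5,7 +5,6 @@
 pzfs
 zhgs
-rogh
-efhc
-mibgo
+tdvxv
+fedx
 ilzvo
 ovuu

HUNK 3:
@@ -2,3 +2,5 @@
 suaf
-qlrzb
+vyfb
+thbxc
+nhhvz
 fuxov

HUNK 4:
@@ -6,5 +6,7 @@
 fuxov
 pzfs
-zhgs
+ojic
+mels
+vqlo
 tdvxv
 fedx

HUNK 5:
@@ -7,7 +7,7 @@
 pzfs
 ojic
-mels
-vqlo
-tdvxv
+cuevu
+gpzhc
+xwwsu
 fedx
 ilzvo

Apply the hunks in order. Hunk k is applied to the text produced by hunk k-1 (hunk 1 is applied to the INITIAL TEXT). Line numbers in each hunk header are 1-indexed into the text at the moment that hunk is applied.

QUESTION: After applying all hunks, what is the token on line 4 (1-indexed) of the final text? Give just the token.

Answer: thbxc

Derivation:
Hunk 1: at line 5 remove [hgfc,yblyw,poh] add [rogh,efhc,mibgo] -> 12 lines: vjvp suaf qlrzb fuxov pzfs zhgs rogh efhc mibgo ilzvo ovuu sep
Hunk 2: at line 5 remove [rogh,efhc,mibgo] add [tdvxv,fedx] -> 11 lines: vjvp suaf qlrzb fuxov pzfs zhgs tdvxv fedx ilzvo ovuu sep
Hunk 3: at line 2 remove [qlrzb] add [vyfb,thbxc,nhhvz] -> 13 lines: vjvp suaf vyfb thbxc nhhvz fuxov pzfs zhgs tdvxv fedx ilzvo ovuu sep
Hunk 4: at line 6 remove [zhgs] add [ojic,mels,vqlo] -> 15 lines: vjvp suaf vyfb thbxc nhhvz fuxov pzfs ojic mels vqlo tdvxv fedx ilzvo ovuu sep
Hunk 5: at line 7 remove [mels,vqlo,tdvxv] add [cuevu,gpzhc,xwwsu] -> 15 lines: vjvp suaf vyfb thbxc nhhvz fuxov pzfs ojic cuevu gpzhc xwwsu fedx ilzvo ovuu sep
Final line 4: thbxc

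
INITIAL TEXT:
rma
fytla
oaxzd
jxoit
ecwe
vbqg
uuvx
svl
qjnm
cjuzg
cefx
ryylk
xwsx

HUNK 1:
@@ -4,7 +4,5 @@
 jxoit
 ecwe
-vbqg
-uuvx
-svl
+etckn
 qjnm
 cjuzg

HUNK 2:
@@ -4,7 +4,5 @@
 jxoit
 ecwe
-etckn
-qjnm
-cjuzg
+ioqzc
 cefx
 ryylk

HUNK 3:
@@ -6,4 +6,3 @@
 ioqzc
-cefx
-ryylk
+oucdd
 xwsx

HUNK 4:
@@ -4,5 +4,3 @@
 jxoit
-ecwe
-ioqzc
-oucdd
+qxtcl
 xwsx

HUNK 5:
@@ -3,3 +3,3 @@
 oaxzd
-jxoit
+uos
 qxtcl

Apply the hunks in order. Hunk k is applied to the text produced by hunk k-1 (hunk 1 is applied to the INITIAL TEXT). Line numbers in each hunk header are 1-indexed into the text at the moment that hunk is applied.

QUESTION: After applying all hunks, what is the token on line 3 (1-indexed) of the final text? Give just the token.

Hunk 1: at line 4 remove [vbqg,uuvx,svl] add [etckn] -> 11 lines: rma fytla oaxzd jxoit ecwe etckn qjnm cjuzg cefx ryylk xwsx
Hunk 2: at line 4 remove [etckn,qjnm,cjuzg] add [ioqzc] -> 9 lines: rma fytla oaxzd jxoit ecwe ioqzc cefx ryylk xwsx
Hunk 3: at line 6 remove [cefx,ryylk] add [oucdd] -> 8 lines: rma fytla oaxzd jxoit ecwe ioqzc oucdd xwsx
Hunk 4: at line 4 remove [ecwe,ioqzc,oucdd] add [qxtcl] -> 6 lines: rma fytla oaxzd jxoit qxtcl xwsx
Hunk 5: at line 3 remove [jxoit] add [uos] -> 6 lines: rma fytla oaxzd uos qxtcl xwsx
Final line 3: oaxzd

Answer: oaxzd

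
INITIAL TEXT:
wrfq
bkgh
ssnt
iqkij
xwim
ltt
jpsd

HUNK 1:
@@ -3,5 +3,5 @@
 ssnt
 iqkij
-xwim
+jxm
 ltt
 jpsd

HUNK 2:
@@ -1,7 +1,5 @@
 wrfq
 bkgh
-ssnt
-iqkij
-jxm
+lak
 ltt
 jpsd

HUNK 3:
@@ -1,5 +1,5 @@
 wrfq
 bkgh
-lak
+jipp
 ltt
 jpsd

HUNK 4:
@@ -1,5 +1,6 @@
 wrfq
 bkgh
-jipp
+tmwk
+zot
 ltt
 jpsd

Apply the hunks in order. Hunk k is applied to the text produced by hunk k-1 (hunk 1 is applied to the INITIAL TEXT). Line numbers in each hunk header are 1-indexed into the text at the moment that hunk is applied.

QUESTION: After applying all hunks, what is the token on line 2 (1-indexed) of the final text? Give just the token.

Answer: bkgh

Derivation:
Hunk 1: at line 3 remove [xwim] add [jxm] -> 7 lines: wrfq bkgh ssnt iqkij jxm ltt jpsd
Hunk 2: at line 1 remove [ssnt,iqkij,jxm] add [lak] -> 5 lines: wrfq bkgh lak ltt jpsd
Hunk 3: at line 1 remove [lak] add [jipp] -> 5 lines: wrfq bkgh jipp ltt jpsd
Hunk 4: at line 1 remove [jipp] add [tmwk,zot] -> 6 lines: wrfq bkgh tmwk zot ltt jpsd
Final line 2: bkgh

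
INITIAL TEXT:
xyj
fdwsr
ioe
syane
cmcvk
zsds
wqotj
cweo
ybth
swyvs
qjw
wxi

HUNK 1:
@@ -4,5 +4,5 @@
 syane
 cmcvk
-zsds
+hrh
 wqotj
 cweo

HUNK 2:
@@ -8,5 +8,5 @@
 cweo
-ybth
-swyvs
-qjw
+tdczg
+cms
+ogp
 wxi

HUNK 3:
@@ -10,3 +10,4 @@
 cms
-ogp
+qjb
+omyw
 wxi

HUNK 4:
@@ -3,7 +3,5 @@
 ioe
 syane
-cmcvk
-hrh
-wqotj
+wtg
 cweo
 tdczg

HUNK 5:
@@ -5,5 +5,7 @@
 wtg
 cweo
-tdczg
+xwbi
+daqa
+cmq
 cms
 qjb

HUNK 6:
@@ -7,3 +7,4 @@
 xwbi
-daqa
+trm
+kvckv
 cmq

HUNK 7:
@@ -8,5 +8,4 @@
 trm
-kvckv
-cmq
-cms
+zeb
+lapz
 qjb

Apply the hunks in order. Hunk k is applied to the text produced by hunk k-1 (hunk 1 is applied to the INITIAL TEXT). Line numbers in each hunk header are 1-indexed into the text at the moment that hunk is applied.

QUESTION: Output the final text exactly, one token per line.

Answer: xyj
fdwsr
ioe
syane
wtg
cweo
xwbi
trm
zeb
lapz
qjb
omyw
wxi

Derivation:
Hunk 1: at line 4 remove [zsds] add [hrh] -> 12 lines: xyj fdwsr ioe syane cmcvk hrh wqotj cweo ybth swyvs qjw wxi
Hunk 2: at line 8 remove [ybth,swyvs,qjw] add [tdczg,cms,ogp] -> 12 lines: xyj fdwsr ioe syane cmcvk hrh wqotj cweo tdczg cms ogp wxi
Hunk 3: at line 10 remove [ogp] add [qjb,omyw] -> 13 lines: xyj fdwsr ioe syane cmcvk hrh wqotj cweo tdczg cms qjb omyw wxi
Hunk 4: at line 3 remove [cmcvk,hrh,wqotj] add [wtg] -> 11 lines: xyj fdwsr ioe syane wtg cweo tdczg cms qjb omyw wxi
Hunk 5: at line 5 remove [tdczg] add [xwbi,daqa,cmq] -> 13 lines: xyj fdwsr ioe syane wtg cweo xwbi daqa cmq cms qjb omyw wxi
Hunk 6: at line 7 remove [daqa] add [trm,kvckv] -> 14 lines: xyj fdwsr ioe syane wtg cweo xwbi trm kvckv cmq cms qjb omyw wxi
Hunk 7: at line 8 remove [kvckv,cmq,cms] add [zeb,lapz] -> 13 lines: xyj fdwsr ioe syane wtg cweo xwbi trm zeb lapz qjb omyw wxi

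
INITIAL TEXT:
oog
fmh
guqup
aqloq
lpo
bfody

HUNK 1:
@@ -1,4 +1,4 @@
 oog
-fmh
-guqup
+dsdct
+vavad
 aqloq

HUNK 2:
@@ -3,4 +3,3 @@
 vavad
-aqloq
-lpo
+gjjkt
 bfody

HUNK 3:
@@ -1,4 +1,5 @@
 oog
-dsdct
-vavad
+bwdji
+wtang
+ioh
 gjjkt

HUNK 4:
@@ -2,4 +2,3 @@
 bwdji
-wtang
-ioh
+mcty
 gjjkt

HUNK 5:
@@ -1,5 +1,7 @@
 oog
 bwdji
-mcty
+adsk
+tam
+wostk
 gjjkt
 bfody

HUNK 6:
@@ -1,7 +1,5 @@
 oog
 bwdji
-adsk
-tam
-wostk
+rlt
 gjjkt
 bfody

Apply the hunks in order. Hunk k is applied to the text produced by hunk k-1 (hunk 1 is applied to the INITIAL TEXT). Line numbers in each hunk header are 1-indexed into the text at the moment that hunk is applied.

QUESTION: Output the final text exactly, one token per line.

Answer: oog
bwdji
rlt
gjjkt
bfody

Derivation:
Hunk 1: at line 1 remove [fmh,guqup] add [dsdct,vavad] -> 6 lines: oog dsdct vavad aqloq lpo bfody
Hunk 2: at line 3 remove [aqloq,lpo] add [gjjkt] -> 5 lines: oog dsdct vavad gjjkt bfody
Hunk 3: at line 1 remove [dsdct,vavad] add [bwdji,wtang,ioh] -> 6 lines: oog bwdji wtang ioh gjjkt bfody
Hunk 4: at line 2 remove [wtang,ioh] add [mcty] -> 5 lines: oog bwdji mcty gjjkt bfody
Hunk 5: at line 1 remove [mcty] add [adsk,tam,wostk] -> 7 lines: oog bwdji adsk tam wostk gjjkt bfody
Hunk 6: at line 1 remove [adsk,tam,wostk] add [rlt] -> 5 lines: oog bwdji rlt gjjkt bfody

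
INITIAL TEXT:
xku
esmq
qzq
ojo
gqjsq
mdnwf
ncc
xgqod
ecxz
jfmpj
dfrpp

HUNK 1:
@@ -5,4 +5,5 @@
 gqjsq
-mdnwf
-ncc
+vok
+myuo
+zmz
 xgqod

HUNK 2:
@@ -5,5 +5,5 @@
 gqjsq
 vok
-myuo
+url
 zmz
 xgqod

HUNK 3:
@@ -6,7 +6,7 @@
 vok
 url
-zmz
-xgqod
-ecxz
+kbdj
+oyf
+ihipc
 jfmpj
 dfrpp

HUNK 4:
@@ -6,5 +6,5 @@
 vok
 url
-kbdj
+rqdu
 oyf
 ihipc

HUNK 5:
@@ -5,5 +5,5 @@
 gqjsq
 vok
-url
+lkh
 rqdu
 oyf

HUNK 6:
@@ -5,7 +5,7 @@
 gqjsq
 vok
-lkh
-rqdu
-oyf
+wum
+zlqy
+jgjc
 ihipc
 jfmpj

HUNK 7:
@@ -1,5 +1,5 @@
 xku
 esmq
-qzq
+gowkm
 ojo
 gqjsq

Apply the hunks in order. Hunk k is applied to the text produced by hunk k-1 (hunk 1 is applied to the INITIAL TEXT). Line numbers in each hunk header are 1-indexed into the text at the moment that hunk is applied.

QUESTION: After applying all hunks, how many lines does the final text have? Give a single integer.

Hunk 1: at line 5 remove [mdnwf,ncc] add [vok,myuo,zmz] -> 12 lines: xku esmq qzq ojo gqjsq vok myuo zmz xgqod ecxz jfmpj dfrpp
Hunk 2: at line 5 remove [myuo] add [url] -> 12 lines: xku esmq qzq ojo gqjsq vok url zmz xgqod ecxz jfmpj dfrpp
Hunk 3: at line 6 remove [zmz,xgqod,ecxz] add [kbdj,oyf,ihipc] -> 12 lines: xku esmq qzq ojo gqjsq vok url kbdj oyf ihipc jfmpj dfrpp
Hunk 4: at line 6 remove [kbdj] add [rqdu] -> 12 lines: xku esmq qzq ojo gqjsq vok url rqdu oyf ihipc jfmpj dfrpp
Hunk 5: at line 5 remove [url] add [lkh] -> 12 lines: xku esmq qzq ojo gqjsq vok lkh rqdu oyf ihipc jfmpj dfrpp
Hunk 6: at line 5 remove [lkh,rqdu,oyf] add [wum,zlqy,jgjc] -> 12 lines: xku esmq qzq ojo gqjsq vok wum zlqy jgjc ihipc jfmpj dfrpp
Hunk 7: at line 1 remove [qzq] add [gowkm] -> 12 lines: xku esmq gowkm ojo gqjsq vok wum zlqy jgjc ihipc jfmpj dfrpp
Final line count: 12

Answer: 12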